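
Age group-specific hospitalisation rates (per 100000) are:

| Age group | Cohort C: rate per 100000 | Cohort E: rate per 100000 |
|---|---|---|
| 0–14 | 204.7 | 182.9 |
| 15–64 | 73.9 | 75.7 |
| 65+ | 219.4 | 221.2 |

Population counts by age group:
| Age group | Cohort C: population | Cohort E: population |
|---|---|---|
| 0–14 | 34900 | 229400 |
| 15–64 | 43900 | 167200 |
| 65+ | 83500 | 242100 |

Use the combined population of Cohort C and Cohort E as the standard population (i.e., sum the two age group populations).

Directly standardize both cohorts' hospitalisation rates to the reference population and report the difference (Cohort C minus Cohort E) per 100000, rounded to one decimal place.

Combined standard total = 801000; weights = 0.3300, 0.2635, 0.4065.
Cohort C: 0.3300×204.7 + 0.2635×73.9 + 0.4065×219.4 = 176.2037 per 100000.
Cohort E: 0.3300×182.9 + 0.2635×75.7 + 0.4065×221.2 = 170.2166 per 100000.
Difference = 176.2037 − 170.2166 = 5.9871.

6.0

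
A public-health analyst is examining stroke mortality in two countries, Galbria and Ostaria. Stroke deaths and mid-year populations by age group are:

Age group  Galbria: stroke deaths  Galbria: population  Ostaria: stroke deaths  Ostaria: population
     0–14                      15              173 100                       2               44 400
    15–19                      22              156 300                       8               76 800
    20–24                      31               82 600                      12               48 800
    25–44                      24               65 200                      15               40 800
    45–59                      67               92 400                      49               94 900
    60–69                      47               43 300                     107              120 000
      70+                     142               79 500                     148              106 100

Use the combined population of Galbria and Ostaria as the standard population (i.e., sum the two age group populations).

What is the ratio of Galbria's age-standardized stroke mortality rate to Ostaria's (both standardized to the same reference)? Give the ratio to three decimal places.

1.293

Age-specific rates per 100 000 for Galbria: 8.67, 14.08, 37.53, 36.81, 72.51, 108.55, 178.62.
For Ostaria: 4.50, 10.42, 24.59, 36.76, 51.63, 89.17, 139.49.
Combined standard total = 1 224 200; weights = 0.1777, 0.1904, 0.1073, 0.0866, 0.1530, 0.1334, 0.1516.
Galbria: 0.1777×8.67 + 0.1904×14.08 + 0.1073×37.53 + 0.0866×36.81 + 0.1530×72.51 + 0.1334×108.55 + 0.1516×178.62 = 64.0883 per 100 000.
Ostaria: 0.1777×4.50 + 0.1904×10.42 + 0.1073×24.59 + 0.0866×36.76 + 0.1530×51.63 + 0.1334×89.17 + 0.1516×139.49 = 49.5486 per 100 000.
Ratio = 64.0883 ÷ 49.5486 = 1.29344.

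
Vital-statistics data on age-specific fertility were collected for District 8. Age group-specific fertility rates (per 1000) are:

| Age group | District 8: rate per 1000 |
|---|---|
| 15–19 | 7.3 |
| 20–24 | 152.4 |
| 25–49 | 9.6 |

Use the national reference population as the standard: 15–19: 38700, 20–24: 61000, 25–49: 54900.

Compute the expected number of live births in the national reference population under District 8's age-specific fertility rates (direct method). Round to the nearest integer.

10106

Expected live births = Σ (standard pop × age-specific rate ÷ 1000)
= 38700×7.3/1000 + 61000×152.4/1000 + 54900×9.6/1000
= 282.51 + 9296.40 + 527.04 = 10105.95.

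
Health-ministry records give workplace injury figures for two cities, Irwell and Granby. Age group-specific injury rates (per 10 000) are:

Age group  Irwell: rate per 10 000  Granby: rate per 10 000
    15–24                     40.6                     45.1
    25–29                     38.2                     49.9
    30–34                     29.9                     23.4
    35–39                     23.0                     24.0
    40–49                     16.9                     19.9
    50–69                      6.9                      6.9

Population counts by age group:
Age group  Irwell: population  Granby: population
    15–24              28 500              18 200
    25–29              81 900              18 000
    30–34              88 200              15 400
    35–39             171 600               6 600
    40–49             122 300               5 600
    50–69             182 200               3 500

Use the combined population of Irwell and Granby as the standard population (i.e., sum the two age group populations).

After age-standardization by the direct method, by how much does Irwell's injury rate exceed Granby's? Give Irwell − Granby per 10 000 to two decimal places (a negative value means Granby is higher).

-1.71

Combined standard total = 742 000; weights = 0.0629, 0.1346, 0.1396, 0.2402, 0.1724, 0.2503.
Irwell: 0.0629×40.6 + 0.1346×38.2 + 0.1396×29.9 + 0.2402×23.0 + 0.1724×16.9 + 0.2503×6.9 = 22.0368 per 10 000.
Granby: 0.0629×45.1 + 0.1346×49.9 + 0.1396×23.4 + 0.2402×24.0 + 0.1724×19.9 + 0.2503×6.9 = 23.7450 per 10 000.
Difference = 22.0368 − 23.7450 = -1.7082.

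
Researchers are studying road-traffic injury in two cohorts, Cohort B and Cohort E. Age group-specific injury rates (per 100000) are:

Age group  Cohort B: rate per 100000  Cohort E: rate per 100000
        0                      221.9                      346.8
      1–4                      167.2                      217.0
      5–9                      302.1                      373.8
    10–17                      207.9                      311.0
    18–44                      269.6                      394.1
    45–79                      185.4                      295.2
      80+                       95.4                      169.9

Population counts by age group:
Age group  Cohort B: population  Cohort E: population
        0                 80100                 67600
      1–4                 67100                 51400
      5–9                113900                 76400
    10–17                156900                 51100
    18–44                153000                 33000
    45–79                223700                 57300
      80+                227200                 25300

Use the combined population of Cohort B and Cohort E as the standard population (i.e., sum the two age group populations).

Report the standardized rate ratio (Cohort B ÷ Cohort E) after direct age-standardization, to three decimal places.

0.679

Combined standard total = 1384000; weights = 0.1067, 0.0856, 0.1375, 0.1503, 0.1344, 0.2030, 0.1824.
Cohort B: 0.1067×221.9 + 0.0856×167.2 + 0.1375×302.1 + 0.1503×207.9 + 0.1344×269.6 + 0.2030×185.4 + 0.1824×95.4 = 202.0608 per 100000.
Cohort E: 0.1067×346.8 + 0.0856×217.0 + 0.1375×373.8 + 0.1503×311.0 + 0.1344×394.1 + 0.2030×295.2 + 0.1824×169.9 = 297.6247 per 100000.
Ratio = 202.0608 ÷ 297.6247 = 0.67891.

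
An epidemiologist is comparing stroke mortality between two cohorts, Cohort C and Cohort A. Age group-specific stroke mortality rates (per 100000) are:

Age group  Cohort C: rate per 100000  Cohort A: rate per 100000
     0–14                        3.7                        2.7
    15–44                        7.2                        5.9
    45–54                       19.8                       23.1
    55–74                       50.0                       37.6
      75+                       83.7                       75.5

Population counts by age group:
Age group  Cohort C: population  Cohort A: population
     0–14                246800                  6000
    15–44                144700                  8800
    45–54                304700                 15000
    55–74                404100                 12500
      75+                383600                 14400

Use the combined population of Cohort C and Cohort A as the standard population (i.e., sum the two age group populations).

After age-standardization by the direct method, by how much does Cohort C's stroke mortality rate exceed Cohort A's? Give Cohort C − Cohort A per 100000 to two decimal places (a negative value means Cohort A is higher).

Combined standard total = 1540600; weights = 0.1641, 0.0996, 0.2075, 0.2704, 0.2583.
Cohort C: 0.1641×3.7 + 0.0996×7.2 + 0.2075×19.8 + 0.2704×50.0 + 0.2583×83.7 = 40.5772 per 100000.
Cohort A: 0.1641×2.7 + 0.0996×5.9 + 0.2075×23.1 + 0.2704×37.6 + 0.2583×75.5 = 35.4968 per 100000.
Difference = 40.5772 − 35.4968 = 5.0803.

5.08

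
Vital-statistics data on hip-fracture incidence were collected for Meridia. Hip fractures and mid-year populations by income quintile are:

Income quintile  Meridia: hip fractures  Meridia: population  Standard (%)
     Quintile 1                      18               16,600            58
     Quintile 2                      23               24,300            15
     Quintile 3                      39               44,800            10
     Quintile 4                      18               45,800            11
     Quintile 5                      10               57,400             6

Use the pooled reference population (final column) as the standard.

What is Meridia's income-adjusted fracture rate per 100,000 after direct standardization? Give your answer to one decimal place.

91.2

Income-specific rates per 100,000 for Meridia: 108.43, 94.65, 87.05, 39.30, 17.42.
Standard weights: 0.58, 0.15, 0.10, 0.11, 0.06.
Standardized rate: 0.5800×108.43 + 0.1500×94.65 + 0.1000×87.05 + 0.1100×39.30 + 0.0600×17.42 = 91.1629 per 100,000.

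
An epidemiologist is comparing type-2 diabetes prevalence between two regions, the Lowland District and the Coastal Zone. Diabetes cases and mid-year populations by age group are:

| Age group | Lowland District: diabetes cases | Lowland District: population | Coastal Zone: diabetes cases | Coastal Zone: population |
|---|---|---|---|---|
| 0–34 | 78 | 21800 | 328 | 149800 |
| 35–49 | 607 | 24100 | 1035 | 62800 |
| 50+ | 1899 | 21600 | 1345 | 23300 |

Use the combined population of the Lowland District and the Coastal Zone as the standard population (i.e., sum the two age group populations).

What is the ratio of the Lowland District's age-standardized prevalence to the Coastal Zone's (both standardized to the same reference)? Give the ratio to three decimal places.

1.534

Age-specific rates per 1000 for the Lowland District: 3.578, 25.187, 87.917.
For the Coastal Zone: 2.190, 16.481, 57.725.
Combined standard total = 303400; weights = 0.5656, 0.2864, 0.1480.
The Lowland District: 0.5656×3.578 + 0.2864×25.187 + 0.1480×87.917 = 22.2484 per 1000.
The Coastal Zone: 0.5656×2.190 + 0.2864×16.481 + 0.1480×57.725 = 14.5016 per 1000.
Ratio = 22.2484 ÷ 14.5016 = 1.53420.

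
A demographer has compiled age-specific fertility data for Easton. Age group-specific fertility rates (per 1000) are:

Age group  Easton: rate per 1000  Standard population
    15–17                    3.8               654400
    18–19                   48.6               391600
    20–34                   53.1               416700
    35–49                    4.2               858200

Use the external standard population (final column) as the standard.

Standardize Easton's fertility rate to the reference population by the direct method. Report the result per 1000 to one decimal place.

20.4

Standard total = 2320900; weights = 0.2820, 0.1687, 0.1795, 0.3698.
Standardized rate: 0.2820×3.8 + 0.1687×48.6 + 0.1795×53.1 + 0.3698×4.2 = 20.3583 per 1000.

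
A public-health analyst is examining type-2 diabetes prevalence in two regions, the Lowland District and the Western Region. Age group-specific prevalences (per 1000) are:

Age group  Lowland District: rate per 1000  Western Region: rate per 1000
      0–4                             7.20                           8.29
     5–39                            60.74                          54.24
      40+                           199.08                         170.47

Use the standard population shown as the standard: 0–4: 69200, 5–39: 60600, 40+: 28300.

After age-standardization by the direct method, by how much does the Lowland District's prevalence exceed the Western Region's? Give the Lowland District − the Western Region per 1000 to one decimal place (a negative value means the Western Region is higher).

7.1

Standard total = 158100; weights = 0.4377, 0.3833, 0.1790.
The Lowland District: 0.4377×7.20 + 0.3833×60.74 + 0.1790×199.08 = 62.0686 per 1000.
The Western Region: 0.4377×8.29 + 0.3833×54.24 + 0.1790×170.47 = 54.9330 per 1000.
Difference = 62.0686 − 54.9330 = 7.1356.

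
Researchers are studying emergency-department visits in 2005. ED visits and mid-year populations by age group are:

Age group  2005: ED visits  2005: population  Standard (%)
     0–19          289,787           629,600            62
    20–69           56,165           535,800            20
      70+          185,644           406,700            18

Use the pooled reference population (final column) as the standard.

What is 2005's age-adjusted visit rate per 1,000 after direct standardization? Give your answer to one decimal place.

388.5

Age-specific rates per 1,000 for 2005: 460.272, 104.825, 456.464.
Standard weights: 0.62, 0.20, 0.18.
Standardized rate: 0.6200×460.272 + 0.2000×104.825 + 0.1800×456.464 = 388.4969 per 1,000.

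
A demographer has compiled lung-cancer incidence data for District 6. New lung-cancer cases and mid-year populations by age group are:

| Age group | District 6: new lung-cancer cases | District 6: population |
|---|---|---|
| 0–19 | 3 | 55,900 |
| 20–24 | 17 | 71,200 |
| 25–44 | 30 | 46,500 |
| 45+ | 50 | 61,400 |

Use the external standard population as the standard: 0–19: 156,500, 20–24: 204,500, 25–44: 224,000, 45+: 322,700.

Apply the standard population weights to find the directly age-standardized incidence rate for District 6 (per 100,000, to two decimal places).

Age-specific rates per 100,000 for District 6: 5.37, 23.88, 64.52, 81.43.
Standard total = 907,700; weights = 0.1724, 0.2253, 0.2468, 0.3555.
Standardized rate: 0.1724×5.37 + 0.2253×23.88 + 0.2468×64.52 + 0.3555×81.43 = 51.1763 per 100,000.

51.18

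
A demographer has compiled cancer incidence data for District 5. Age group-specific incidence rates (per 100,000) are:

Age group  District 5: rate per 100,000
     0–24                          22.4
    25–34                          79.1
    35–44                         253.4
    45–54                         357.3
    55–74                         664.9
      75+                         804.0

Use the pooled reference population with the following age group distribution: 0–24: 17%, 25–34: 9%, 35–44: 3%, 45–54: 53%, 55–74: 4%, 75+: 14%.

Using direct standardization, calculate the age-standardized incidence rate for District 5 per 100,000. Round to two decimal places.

Standard weights: 0.17, 0.09, 0.03, 0.53, 0.04, 0.14.
Standardized rate: 0.1700×22.4 + 0.0900×79.1 + 0.0300×253.4 + 0.5300×357.3 + 0.0400×664.9 + 0.1400×804.0 = 347.0540 per 100,000.

347.05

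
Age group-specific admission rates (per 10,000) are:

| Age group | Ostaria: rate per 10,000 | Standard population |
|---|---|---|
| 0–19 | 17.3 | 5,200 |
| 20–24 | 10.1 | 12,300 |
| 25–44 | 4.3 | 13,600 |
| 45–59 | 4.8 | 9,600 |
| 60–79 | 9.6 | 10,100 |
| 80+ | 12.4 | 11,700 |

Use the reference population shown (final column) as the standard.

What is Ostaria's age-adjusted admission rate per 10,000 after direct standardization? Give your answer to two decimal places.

Standard total = 62,500; weights = 0.0832, 0.1968, 0.2176, 0.1536, 0.1616, 0.1872.
Standardized rate: 0.0832×17.3 + 0.1968×10.1 + 0.2176×4.3 + 0.1536×4.8 + 0.1616×9.6 + 0.1872×12.4 = 8.9726 per 10,000.

8.97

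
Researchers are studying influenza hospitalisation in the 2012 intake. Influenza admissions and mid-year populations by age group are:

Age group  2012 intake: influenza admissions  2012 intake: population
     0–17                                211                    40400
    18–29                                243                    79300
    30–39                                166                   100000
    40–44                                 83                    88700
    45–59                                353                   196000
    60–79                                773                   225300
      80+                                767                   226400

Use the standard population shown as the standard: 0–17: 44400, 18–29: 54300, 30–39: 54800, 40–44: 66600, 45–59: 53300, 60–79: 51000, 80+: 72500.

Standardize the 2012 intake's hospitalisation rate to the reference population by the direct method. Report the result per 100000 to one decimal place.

Age-specific rates per 100000 for the 2012 intake: 522.28, 306.43, 166.00, 93.57, 180.10, 343.10, 338.78.
Standard total = 396900; weights = 0.1119, 0.1368, 0.1381, 0.1678, 0.1343, 0.1285, 0.1827.
Standardized rate: 0.1119×522.28 + 0.1368×306.43 + 0.1381×166.00 + 0.1678×93.57 + 0.1343×180.10 + 0.1285×343.10 + 0.1827×338.78 = 269.1262 per 100000.

269.1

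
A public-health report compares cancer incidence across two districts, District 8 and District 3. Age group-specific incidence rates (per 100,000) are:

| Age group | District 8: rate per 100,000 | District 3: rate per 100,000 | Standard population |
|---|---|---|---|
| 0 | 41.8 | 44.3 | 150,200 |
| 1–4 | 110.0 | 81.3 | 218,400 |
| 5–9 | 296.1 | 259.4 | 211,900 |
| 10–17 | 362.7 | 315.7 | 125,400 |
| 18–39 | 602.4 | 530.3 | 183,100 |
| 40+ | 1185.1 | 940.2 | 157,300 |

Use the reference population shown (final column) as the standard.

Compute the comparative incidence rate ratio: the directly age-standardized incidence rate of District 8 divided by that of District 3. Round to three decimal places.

1.196

Standard total = 1,046,300; weights = 0.1436, 0.2087, 0.2025, 0.1199, 0.1750, 0.1503.
District 8: 0.1436×41.8 + 0.2087×110.0 + 0.2025×296.1 + 0.1199×362.7 + 0.1750×602.4 + 0.1503×1185.1 = 415.9841 per 100,000.
District 3: 0.1436×44.3 + 0.2087×81.3 + 0.2025×259.4 + 0.1199×315.7 + 0.1750×530.3 + 0.1503×940.2 = 347.8513 per 100,000.
Ratio = 415.9841 ÷ 347.8513 = 1.19587.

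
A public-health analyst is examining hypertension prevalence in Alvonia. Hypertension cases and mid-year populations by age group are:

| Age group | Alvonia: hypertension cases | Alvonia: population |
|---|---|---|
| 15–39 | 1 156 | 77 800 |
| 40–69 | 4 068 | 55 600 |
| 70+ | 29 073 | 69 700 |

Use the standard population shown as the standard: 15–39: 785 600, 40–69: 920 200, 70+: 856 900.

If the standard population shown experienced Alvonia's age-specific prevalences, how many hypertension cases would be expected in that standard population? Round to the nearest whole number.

Age-specific rates per 1 000 for Alvonia: 14.859, 73.165, 417.116.
Expected hypertension cases = Σ (standard pop × age-specific rate ÷ 1 000)
= 785 600×14.859/1 000 + 920 200×73.165/1 000 + 856 900×417.116/1 000
= 11672.93 + 67326.86 + 357426.88 = 436426.67.

436427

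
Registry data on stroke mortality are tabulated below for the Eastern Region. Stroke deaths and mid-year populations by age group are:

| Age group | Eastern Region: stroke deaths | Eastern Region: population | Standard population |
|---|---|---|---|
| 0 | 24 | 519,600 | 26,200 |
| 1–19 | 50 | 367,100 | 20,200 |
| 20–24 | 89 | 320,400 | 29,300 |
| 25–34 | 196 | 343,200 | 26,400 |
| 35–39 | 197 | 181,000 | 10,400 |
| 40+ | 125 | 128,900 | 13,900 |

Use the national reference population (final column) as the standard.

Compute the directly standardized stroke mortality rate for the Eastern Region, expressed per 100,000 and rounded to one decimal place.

Age-specific rates per 100,000 for the Eastern Region: 4.62, 13.62, 27.78, 57.11, 108.84, 96.97.
Standard total = 126,400; weights = 0.2073, 0.1598, 0.2318, 0.2089, 0.0823, 0.1100.
Standardized rate: 0.2073×4.62 + 0.1598×13.62 + 0.2318×27.78 + 0.2089×57.11 + 0.0823×108.84 + 0.1100×96.97 = 41.1203 per 100,000.

41.1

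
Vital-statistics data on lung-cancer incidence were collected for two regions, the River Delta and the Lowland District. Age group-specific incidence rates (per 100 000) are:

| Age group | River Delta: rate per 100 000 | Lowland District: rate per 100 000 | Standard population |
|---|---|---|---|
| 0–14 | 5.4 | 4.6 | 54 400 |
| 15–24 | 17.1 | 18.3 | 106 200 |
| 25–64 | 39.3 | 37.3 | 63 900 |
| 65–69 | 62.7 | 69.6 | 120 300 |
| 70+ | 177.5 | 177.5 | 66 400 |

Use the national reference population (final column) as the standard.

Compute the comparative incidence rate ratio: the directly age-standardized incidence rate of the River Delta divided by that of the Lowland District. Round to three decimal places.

0.968

Standard total = 411 200; weights = 0.1323, 0.2583, 0.1554, 0.2926, 0.1615.
The River Delta: 0.1323×5.4 + 0.2583×17.1 + 0.1554×39.3 + 0.2926×62.7 + 0.1615×177.5 = 58.2438 per 100 000.
The Lowland District: 0.1323×4.6 + 0.2583×18.3 + 0.1554×37.3 + 0.2926×69.6 + 0.1615×177.5 = 60.1558 per 100 000.
Ratio = 58.2438 ÷ 60.1558 = 0.96822.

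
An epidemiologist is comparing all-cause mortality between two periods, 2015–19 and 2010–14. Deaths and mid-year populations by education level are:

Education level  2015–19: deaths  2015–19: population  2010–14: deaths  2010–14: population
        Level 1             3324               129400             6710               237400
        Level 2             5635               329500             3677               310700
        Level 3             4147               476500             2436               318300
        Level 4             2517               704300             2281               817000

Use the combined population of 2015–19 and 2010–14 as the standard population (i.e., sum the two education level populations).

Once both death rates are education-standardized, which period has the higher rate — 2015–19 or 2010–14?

2015–19

Education-specific rates per 100000 for 2015–19: 2568.78, 1710.17, 870.30, 357.38.
For 2010–14: 2826.45, 1183.46, 765.32, 279.19.
Combined standard total = 3323100; weights = 0.1104, 0.1927, 0.2392, 0.4578.
2015–19: 0.1104×2568.78 + 0.1927×1710.17 + 0.2392×870.30 + 0.4578×357.38 = 984.7646 per 100000.
2010–14: 0.1104×2826.45 + 0.1927×1183.46 + 0.2392×765.32 + 0.4578×279.19 = 850.8321 per 100000.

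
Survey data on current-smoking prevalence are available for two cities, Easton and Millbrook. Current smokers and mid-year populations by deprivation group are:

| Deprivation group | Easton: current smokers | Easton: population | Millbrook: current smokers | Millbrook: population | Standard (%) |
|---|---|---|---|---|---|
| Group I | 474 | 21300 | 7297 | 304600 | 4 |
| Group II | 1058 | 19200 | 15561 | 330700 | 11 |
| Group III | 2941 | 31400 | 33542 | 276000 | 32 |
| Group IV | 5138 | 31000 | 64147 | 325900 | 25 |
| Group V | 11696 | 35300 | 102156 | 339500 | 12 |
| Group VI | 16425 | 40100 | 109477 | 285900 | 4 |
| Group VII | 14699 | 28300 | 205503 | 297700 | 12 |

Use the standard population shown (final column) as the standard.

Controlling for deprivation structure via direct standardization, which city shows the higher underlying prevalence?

Millbrook

Deprivation-specific rates per 1000 for Easton: 22.254, 55.104, 93.662, 165.742, 331.331, 409.601, 519.399.
For Millbrook: 23.956, 47.055, 121.529, 196.830, 300.901, 382.921, 690.302.
Standard weights: 0.04, 0.11, 0.32, 0.25, 0.12, 0.04, 0.12.
Easton: 0.0400×22.254 + 0.1100×55.104 + 0.3200×93.662 + 0.2500×165.742 + 0.1200×331.331 + 0.0400×409.601 + 0.1200×519.399 = 196.8308 per 1000.
Millbrook: 0.0400×23.956 + 0.1100×47.055 + 0.3200×121.529 + 0.2500×196.830 + 0.1200×300.901 + 0.0400×382.921 + 0.1200×690.302 = 228.4924 per 1000.
The crude rates (253.78 vs 248.89) would put Easton higher, but that reflects its deprivation composition; once standardized to a common deprivation structure, Millbrook has the higher underlying rate.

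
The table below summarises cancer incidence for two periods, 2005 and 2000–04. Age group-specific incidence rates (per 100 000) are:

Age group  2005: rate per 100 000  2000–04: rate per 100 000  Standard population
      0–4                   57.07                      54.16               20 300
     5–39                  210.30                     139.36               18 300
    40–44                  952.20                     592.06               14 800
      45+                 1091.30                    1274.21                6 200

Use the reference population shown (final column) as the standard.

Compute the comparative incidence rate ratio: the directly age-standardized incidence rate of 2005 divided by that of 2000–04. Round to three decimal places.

1.273

Standard total = 59 600; weights = 0.3406, 0.3070, 0.2483, 0.1040.
2005: 0.3406×57.07 + 0.3070×210.30 + 0.2483×952.20 + 0.1040×1091.30 = 433.9871 per 100 000.
2000–04: 0.3406×54.16 + 0.3070×139.36 + 0.2483×592.06 + 0.1040×1274.21 = 340.8108 per 100 000.
Ratio = 433.9871 ÷ 340.8108 = 1.27340.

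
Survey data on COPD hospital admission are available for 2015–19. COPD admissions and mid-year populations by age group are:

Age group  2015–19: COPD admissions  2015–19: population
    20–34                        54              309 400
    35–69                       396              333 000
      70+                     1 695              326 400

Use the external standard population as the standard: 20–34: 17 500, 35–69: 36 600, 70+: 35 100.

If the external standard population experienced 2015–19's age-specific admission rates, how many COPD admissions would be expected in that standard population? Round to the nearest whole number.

229

Age-specific rates per 10 000 for 2015–19: 1.75, 11.89, 51.93.
Expected COPD admissions = Σ (standard pop × age-specific rate ÷ 10 000)
= 17 500×1.75/10 000 + 36 600×11.89/10 000 + 35 100×51.93/10 000
= 3.05 + 43.52 + 182.27 = 228.85.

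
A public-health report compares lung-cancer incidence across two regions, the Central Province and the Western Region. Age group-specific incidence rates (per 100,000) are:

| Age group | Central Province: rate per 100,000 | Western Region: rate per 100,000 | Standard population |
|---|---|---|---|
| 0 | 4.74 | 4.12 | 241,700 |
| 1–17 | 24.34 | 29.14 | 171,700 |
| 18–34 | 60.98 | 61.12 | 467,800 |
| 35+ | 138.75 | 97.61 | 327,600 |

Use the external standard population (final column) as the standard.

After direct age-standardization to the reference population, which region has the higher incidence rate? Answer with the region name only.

Central Province

Standard total = 1,208,800; weights = 0.2000, 0.1420, 0.3870, 0.2710.
The Central Province: 0.2000×4.74 + 0.1420×24.34 + 0.3870×60.98 + 0.2710×138.75 = 65.6070 per 100,000.
The Western Region: 0.2000×4.12 + 0.1420×29.14 + 0.3870×61.12 + 0.2710×97.61 = 55.0696 per 100,000.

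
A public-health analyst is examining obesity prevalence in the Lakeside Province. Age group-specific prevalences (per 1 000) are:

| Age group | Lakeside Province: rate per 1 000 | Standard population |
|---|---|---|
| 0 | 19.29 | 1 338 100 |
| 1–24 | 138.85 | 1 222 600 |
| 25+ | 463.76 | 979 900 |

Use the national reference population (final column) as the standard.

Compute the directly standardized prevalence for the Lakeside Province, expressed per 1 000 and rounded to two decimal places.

Standard total = 3 540 600; weights = 0.3779, 0.3453, 0.2768.
Standardized rate: 0.3779×19.29 + 0.3453×138.85 + 0.2768×463.76 = 183.5871 per 1 000.

183.59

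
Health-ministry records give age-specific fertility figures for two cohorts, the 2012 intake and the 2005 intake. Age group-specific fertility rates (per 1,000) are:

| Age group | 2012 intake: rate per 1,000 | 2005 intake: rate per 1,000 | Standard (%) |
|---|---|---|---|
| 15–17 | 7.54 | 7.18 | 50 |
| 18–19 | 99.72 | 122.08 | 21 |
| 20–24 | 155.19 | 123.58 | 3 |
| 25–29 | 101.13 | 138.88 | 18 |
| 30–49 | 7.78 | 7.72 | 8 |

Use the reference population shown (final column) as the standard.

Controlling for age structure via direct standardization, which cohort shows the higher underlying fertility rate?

Standard weights: 0.50, 0.21, 0.03, 0.18, 0.08.
The 2012 intake: 0.5000×7.54 + 0.2100×99.72 + 0.0300×155.19 + 0.1800×101.13 + 0.0800×7.78 = 48.1927 per 1,000.
The 2005 intake: 0.5000×7.18 + 0.2100×122.08 + 0.0300×123.58 + 0.1800×138.88 + 0.0800×7.72 = 58.5502 per 1,000.

2005 intake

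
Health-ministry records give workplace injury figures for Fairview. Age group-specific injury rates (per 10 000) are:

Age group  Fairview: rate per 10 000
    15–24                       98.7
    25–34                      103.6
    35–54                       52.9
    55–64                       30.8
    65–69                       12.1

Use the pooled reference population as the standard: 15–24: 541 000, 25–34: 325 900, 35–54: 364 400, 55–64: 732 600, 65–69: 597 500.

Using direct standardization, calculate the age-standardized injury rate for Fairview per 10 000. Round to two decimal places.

Standard total = 2 561 400; weights = 0.2112, 0.1272, 0.1423, 0.2860, 0.2333.
Standardized rate: 0.2112×98.7 + 0.1272×103.6 + 0.1423×52.9 + 0.2860×30.8 + 0.2333×12.1 = 53.1860 per 10 000.

53.19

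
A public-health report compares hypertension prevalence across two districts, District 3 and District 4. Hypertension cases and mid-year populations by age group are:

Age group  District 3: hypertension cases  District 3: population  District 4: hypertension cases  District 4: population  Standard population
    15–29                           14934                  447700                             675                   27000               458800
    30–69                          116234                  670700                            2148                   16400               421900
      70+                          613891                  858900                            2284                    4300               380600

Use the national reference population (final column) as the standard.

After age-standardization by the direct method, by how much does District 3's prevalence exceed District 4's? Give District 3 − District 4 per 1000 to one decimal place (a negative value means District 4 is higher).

Age-specific rates per 1000 for District 3: 33.357, 173.303, 714.741.
For District 4: 25.000, 130.976, 531.163.
Standard total = 1261300; weights = 0.3638, 0.3345, 0.3018.
District 3: 0.3638×33.357 + 0.3345×173.303 + 0.3018×714.741 = 285.7774 per 1000.
District 4: 0.3638×25.000 + 0.3345×130.976 + 0.3018×531.163 = 213.1841 per 1000.
Difference = 285.7774 − 213.1841 = 72.5932.

72.6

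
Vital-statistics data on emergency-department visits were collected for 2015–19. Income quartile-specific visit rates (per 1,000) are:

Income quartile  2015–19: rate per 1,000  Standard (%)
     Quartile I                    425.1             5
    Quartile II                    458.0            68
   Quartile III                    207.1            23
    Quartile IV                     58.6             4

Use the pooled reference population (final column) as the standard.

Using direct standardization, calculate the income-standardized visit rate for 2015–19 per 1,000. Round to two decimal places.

Standard weights: 0.05, 0.68, 0.23, 0.04.
Standardized rate: 0.0500×425.1 + 0.6800×458.0 + 0.2300×207.1 + 0.0400×58.6 = 382.6720 per 1,000.

382.67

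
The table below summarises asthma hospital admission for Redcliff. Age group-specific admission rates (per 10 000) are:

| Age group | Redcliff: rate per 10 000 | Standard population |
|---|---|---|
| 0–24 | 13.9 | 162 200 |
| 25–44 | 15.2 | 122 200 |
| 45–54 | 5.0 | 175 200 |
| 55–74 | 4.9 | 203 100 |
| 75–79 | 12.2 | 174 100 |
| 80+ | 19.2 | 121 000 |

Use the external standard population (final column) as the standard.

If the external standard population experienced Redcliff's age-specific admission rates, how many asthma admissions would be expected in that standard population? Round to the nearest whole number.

1043

Expected asthma admissions = Σ (standard pop × age-specific rate ÷ 10 000)
= 162 200×13.9/10 000 + 122 200×15.2/10 000 + 175 200×5.0/10 000 + 203 100×4.9/10 000 + 174 100×12.2/10 000 + 121 000×19.2/10 000
= 225.46 + 185.74 + 87.60 + 99.52 + 212.40 + 232.32 = 1043.04.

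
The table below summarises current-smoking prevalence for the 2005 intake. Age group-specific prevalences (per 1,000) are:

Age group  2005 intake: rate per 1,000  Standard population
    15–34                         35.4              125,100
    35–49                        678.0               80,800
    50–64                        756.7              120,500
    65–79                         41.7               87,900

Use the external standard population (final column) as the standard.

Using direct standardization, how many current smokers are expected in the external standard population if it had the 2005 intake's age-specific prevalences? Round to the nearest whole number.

154059

Expected current smokers = Σ (standard pop × age-specific rate ÷ 1,000)
= 125,100×35.4/1,000 + 80,800×678.0/1,000 + 120,500×756.7/1,000 + 87,900×41.7/1,000
= 4428.54 + 54782.40 + 91182.35 + 3665.43 = 154058.72.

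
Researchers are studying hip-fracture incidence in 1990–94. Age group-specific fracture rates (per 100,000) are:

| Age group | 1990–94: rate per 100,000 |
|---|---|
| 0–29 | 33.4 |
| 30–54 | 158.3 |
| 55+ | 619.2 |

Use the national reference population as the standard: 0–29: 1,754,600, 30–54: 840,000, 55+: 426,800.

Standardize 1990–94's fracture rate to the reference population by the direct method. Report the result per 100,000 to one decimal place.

150.9

Standard total = 3,021,400; weights = 0.5807, 0.2780, 0.1413.
Standardized rate: 0.5807×33.4 + 0.2780×158.3 + 0.1413×619.2 = 150.8738 per 100,000.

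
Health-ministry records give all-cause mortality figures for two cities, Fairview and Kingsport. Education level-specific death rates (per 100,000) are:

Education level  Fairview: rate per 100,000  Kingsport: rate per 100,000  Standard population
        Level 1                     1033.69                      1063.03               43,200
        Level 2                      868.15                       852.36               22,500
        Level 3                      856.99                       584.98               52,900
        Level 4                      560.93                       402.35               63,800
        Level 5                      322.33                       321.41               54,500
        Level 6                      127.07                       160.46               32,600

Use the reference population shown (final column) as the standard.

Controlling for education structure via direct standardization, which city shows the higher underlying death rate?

Fairview

Standard total = 269,500; weights = 0.1603, 0.0835, 0.1963, 0.2367, 0.2022, 0.1210.
Fairview: 0.1603×1033.69 + 0.0835×868.15 + 0.1963×856.99 + 0.2367×560.93 + 0.2022×322.33 + 0.1210×127.07 = 619.7416 per 100,000.
Kingsport: 0.1603×1063.03 + 0.0835×852.36 + 0.1963×584.98 + 0.2367×402.35 + 0.2022×321.41 + 0.1210×160.46 = 536.0453 per 100,000.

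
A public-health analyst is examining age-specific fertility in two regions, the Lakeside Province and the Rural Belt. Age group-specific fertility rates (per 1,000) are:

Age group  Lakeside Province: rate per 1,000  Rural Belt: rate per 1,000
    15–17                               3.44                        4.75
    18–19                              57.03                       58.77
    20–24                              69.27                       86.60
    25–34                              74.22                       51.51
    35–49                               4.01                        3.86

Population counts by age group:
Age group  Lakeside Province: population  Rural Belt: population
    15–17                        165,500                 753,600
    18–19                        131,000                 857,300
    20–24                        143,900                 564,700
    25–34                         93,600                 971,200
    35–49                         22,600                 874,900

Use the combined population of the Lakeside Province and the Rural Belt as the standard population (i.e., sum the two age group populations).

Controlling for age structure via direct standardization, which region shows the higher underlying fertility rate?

Lakeside Province

Combined standard total = 4,578,300; weights = 0.2008, 0.2159, 0.1548, 0.2326, 0.1960.
The Lakeside Province: 0.2008×3.44 + 0.2159×57.03 + 0.1548×69.27 + 0.2326×74.22 + 0.1960×4.01 = 41.7704 per 1,000.
The Rural Belt: 0.2008×4.75 + 0.2159×58.77 + 0.1548×86.60 + 0.2326×51.51 + 0.1960×3.86 = 39.7801 per 1,000.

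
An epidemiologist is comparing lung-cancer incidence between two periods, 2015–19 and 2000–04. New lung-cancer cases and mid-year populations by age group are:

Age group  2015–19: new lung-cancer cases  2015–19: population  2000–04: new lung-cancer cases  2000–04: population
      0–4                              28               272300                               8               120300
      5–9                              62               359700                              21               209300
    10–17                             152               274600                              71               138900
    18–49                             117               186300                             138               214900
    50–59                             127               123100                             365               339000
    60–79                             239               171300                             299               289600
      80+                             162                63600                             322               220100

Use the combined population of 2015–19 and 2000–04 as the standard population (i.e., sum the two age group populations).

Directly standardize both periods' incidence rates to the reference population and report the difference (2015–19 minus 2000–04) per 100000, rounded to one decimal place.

Age-specific rates per 100000 for 2015–19: 10.28, 17.24, 55.35, 62.80, 103.17, 139.52, 254.72.
For 2000–04: 6.65, 10.03, 51.12, 64.22, 107.67, 103.25, 146.30.
Combined standard total = 2983000; weights = 0.1316, 0.1907, 0.1386, 0.1345, 0.1549, 0.1545, 0.0951.
2015–19: 0.1316×10.28 + 0.1907×17.24 + 0.1386×55.35 + 0.1345×62.80 + 0.1549×103.17 + 0.1545×139.52 + 0.0951×254.72 = 82.5249 per 100000.
2000–04: 0.1316×6.65 + 0.1907×10.03 + 0.1386×51.12 + 0.1345×64.22 + 0.1549×107.67 + 0.1545×103.25 + 0.0951×146.30 = 65.0568 per 100000.
Difference = 82.5249 − 65.0568 = 17.4682.

17.5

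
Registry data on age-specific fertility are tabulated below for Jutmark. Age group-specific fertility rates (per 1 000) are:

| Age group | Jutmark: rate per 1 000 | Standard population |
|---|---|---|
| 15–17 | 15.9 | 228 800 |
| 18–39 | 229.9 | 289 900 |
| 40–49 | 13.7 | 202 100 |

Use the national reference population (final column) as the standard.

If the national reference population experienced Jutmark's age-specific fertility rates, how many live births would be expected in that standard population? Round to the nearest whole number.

Expected live births = Σ (standard pop × age-specific rate ÷ 1 000)
= 228 800×15.9/1 000 + 289 900×229.9/1 000 + 202 100×13.7/1 000
= 3637.92 + 66648.01 + 2768.77 = 73054.70.

73055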